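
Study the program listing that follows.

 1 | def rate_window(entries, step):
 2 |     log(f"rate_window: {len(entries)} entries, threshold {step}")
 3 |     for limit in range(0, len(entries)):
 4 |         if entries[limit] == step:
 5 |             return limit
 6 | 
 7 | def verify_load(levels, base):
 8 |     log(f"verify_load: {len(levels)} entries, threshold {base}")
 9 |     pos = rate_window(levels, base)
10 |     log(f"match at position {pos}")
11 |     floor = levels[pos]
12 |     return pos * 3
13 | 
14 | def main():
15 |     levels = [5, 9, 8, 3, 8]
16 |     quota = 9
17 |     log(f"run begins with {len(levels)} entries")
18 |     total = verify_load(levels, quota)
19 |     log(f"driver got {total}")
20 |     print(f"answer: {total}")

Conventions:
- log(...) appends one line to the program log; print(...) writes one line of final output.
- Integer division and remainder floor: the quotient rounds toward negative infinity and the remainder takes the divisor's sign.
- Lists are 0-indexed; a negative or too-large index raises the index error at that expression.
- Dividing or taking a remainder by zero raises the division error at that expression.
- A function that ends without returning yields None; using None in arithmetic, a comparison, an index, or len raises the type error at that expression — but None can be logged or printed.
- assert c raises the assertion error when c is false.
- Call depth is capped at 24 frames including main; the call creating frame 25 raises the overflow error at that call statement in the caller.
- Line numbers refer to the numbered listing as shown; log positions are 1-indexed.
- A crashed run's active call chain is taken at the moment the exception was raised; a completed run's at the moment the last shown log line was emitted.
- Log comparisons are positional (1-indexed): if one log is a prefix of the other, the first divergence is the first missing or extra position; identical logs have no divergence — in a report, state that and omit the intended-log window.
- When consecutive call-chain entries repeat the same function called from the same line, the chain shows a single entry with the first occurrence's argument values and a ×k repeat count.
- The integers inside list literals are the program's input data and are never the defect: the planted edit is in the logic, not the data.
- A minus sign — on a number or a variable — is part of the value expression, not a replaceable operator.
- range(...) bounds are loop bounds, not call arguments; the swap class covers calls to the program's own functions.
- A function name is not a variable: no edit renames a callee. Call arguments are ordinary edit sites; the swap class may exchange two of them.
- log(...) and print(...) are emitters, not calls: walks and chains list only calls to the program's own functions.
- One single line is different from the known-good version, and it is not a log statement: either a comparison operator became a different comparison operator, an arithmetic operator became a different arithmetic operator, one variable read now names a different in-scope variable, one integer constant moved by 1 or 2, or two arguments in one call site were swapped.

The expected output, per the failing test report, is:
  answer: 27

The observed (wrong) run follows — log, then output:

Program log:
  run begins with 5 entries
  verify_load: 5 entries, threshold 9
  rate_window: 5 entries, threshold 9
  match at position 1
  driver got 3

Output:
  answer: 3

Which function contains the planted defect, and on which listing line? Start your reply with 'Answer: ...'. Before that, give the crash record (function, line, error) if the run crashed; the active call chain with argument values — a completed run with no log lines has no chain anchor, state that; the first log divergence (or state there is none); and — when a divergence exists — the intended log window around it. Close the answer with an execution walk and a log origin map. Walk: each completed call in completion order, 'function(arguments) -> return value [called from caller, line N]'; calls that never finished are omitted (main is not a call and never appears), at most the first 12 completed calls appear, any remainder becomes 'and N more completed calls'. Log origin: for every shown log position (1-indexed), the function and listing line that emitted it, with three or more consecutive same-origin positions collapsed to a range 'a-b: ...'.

Answer: the defect is in verify_load at line 12.
Key fact: Position 5 is the first bad log line: 'driver got 3' should read 'driver got 27'.
Call chain: main.
First divergence: position 5 — the shown line 'driver got 3' should read 'driver got 27'.
Intended log window:
  3: rate_window: 5 entries, threshold 9
  4: match at position 1
  5: driver got 27
Execution walk:
  rate_window([5, 9, 8, 3, 8], 9) -> 1  [called from verify_load, line 9]
  verify_load([5, 9, 8, 3, 8], 9) -> 3  [called from main, line 18]
Origin of each log line:
  1: emitted by main (line 17)
  2: emitted by verify_load (line 8)
  3: emitted by rate_window (line 2)
  4: emitted by verify_load (line 10)
  5: emitted by main (line 19)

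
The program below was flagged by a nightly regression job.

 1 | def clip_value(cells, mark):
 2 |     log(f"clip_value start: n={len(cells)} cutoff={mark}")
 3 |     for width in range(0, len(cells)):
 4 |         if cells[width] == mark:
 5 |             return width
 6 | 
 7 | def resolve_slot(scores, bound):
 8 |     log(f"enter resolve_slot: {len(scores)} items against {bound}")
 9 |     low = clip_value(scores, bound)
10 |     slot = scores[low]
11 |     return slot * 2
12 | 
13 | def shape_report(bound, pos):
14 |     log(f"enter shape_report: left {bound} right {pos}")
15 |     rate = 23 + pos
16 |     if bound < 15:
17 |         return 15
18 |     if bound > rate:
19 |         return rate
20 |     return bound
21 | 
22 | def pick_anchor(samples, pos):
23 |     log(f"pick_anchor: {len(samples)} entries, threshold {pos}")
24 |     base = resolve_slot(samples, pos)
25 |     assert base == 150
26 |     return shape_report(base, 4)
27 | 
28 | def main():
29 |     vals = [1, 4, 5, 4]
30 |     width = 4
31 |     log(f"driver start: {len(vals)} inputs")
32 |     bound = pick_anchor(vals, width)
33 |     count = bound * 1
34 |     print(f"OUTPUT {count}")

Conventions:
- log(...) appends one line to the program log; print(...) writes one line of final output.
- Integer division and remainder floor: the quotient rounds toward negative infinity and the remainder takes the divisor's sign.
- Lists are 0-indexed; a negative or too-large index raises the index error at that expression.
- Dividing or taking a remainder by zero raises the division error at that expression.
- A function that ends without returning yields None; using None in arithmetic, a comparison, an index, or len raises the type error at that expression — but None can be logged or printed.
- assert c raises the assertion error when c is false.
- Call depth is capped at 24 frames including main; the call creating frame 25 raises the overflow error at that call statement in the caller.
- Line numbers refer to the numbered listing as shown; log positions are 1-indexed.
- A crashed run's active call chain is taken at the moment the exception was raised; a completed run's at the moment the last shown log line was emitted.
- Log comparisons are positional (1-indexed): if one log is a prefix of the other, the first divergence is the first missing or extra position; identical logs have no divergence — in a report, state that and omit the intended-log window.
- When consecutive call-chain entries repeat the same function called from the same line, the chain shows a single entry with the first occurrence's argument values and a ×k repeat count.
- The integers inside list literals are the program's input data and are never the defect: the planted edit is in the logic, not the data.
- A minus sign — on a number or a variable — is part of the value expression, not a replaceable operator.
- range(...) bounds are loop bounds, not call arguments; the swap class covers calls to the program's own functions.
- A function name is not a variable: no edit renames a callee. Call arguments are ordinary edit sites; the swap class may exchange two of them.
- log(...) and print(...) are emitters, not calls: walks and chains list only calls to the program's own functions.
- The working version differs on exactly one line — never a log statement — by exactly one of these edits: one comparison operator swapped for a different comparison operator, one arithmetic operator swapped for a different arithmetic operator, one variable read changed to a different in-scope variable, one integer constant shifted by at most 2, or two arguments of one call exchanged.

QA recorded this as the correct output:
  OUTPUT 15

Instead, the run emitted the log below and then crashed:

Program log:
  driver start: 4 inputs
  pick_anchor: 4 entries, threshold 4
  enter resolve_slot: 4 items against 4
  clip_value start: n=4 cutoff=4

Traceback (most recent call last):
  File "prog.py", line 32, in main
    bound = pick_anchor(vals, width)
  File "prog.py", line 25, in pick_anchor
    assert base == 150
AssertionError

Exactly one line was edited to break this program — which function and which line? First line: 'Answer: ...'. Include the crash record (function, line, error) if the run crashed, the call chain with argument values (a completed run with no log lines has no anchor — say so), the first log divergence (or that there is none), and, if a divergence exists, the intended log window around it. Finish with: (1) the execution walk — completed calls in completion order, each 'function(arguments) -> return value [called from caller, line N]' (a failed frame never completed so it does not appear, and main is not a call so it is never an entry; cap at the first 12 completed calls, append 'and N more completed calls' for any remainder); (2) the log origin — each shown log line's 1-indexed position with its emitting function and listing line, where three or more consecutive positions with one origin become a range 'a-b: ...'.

Answer: the defect is in pick_anchor at line 25.
The tell: A complete run would log 'enter shape_report: left 8 right 4' next, but this one stopped at 4 lines.
Crash: pick_anchor, line 25, AssertionError.
Call chain: main -> pick_anchor([1, 4, 5, 4], 4) (called at line 32).
First divergence: position 5 — the faulty run's log ends after 4 lines; the working version continues with 'enter shape_report: left 8 right 4'.
Intended log window:
  3: enter resolve_slot: 4 items against 4
  4: clip_value start: n=4 cutoff=4
  5: enter shape_report: left 8 right 4
Execution walk:
  clip_value([1, 4, 5, 4], 4) -> 1  [called from resolve_slot, line 9]
  resolve_slot([1, 4, 5, 4], 4) -> 8  [called from pick_anchor, line 24]
Log line origins:
  1 — main, line 31
  2 — pick_anchor, line 23
  3 — resolve_slot, line 8
  4 — clip_value, line 2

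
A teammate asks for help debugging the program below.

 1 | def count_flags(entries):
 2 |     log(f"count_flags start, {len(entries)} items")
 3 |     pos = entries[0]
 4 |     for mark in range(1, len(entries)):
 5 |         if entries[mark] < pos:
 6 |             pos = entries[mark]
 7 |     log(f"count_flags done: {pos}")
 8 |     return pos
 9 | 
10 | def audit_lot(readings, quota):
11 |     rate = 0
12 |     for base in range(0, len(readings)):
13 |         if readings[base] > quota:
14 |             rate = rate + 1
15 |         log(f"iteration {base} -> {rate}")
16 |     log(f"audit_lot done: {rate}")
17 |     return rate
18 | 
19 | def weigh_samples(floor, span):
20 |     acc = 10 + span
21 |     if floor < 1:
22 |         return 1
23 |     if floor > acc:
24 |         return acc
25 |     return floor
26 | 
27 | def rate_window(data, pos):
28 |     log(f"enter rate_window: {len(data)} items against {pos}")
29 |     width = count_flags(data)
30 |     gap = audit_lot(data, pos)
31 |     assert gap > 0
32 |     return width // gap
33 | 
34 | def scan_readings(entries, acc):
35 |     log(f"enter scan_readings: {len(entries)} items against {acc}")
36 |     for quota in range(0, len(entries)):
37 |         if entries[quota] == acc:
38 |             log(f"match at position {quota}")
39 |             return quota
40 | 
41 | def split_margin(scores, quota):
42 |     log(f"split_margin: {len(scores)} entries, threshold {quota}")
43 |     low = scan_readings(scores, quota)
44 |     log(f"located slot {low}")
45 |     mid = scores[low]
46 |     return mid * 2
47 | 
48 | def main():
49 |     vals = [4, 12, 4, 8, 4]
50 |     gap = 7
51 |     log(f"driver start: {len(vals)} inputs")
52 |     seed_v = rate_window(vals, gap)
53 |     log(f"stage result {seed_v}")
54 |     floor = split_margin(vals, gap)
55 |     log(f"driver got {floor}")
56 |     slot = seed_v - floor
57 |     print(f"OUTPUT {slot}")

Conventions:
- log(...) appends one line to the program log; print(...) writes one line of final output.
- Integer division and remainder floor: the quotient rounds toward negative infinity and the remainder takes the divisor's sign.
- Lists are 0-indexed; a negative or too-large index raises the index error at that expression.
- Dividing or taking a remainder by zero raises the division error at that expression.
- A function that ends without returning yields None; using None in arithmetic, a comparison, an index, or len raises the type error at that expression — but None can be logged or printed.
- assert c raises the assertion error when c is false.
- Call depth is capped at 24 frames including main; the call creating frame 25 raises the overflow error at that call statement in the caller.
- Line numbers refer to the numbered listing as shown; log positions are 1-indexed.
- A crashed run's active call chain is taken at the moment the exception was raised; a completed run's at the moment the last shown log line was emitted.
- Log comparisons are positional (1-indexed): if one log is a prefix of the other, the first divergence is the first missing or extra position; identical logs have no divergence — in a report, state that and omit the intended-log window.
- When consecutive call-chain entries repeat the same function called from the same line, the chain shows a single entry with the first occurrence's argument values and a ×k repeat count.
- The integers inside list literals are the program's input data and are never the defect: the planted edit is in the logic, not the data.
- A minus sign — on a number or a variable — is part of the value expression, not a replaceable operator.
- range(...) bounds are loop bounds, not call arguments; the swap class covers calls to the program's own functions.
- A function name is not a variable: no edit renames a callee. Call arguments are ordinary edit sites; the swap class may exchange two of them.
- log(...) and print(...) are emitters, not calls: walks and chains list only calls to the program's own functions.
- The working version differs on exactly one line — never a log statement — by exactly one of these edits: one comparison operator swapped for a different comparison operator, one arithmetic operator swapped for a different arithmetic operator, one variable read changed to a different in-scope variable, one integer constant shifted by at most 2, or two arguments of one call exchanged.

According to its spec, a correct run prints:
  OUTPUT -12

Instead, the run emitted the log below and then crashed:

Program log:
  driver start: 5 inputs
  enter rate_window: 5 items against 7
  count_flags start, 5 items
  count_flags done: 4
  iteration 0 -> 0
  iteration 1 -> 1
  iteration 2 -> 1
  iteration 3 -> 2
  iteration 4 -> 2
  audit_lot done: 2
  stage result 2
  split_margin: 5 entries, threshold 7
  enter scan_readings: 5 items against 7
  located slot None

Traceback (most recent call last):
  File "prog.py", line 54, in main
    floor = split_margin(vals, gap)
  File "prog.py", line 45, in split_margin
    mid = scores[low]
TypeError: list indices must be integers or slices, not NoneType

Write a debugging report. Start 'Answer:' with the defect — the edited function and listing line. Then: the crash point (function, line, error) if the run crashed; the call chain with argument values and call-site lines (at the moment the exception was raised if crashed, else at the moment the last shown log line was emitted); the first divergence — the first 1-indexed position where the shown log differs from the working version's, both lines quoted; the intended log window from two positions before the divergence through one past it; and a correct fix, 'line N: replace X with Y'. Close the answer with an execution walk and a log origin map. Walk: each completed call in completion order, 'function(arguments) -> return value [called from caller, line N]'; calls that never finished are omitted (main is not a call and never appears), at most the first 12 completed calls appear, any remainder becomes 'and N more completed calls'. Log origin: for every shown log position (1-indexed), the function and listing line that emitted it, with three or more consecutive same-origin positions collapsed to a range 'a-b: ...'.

Answer: the defect is in main at line 50.
Core observation: At log position 2 the runs split — shown 'enter rate_window: 5 items against 7', but the working version logs 'enter rate_window: 5 items against 8'.
Crash: split_margin, line 45, TypeError.
Call chain: main -> split_margin([4, 12, 4, 8, 4], 7) (called at line 54).
First divergence: position 2; shown 'enter rate_window: 5 items against 7' vs intended 'enter rate_window: 5 items against 8'.
Intended log window:
  1: driver start: 5 inputs
  2: enter rate_window: 5 items against 8
  3: count_flags start, 5 items
Execution walk:
  count_flags([4, 12, 4, 8, 4]) -> 4  [called from rate_window, line 29]
  audit_lot([4, 12, 4, 8, 4], 7) -> 2  [called from rate_window, line 30]
  rate_window([4, 12, 4, 8, 4], 7) -> 2  [called from main, line 52]
  scan_readings([4, 12, 4, 8, 4], 7) -> None  [called from split_margin, line 43]
Log line origins:
  1: from main, line 51
  2: from rate_window, line 28
  3: from count_flags, line 2
  4: from count_flags, line 7
  5-9: from audit_lot, line 15
  10: from audit_lot, line 16
  11: from main, line 53
  12: from split_margin, line 42
  13: from scan_readings, line 35
  14: from split_margin, line 44
A correct fix: line 50: replace `7` with `8`.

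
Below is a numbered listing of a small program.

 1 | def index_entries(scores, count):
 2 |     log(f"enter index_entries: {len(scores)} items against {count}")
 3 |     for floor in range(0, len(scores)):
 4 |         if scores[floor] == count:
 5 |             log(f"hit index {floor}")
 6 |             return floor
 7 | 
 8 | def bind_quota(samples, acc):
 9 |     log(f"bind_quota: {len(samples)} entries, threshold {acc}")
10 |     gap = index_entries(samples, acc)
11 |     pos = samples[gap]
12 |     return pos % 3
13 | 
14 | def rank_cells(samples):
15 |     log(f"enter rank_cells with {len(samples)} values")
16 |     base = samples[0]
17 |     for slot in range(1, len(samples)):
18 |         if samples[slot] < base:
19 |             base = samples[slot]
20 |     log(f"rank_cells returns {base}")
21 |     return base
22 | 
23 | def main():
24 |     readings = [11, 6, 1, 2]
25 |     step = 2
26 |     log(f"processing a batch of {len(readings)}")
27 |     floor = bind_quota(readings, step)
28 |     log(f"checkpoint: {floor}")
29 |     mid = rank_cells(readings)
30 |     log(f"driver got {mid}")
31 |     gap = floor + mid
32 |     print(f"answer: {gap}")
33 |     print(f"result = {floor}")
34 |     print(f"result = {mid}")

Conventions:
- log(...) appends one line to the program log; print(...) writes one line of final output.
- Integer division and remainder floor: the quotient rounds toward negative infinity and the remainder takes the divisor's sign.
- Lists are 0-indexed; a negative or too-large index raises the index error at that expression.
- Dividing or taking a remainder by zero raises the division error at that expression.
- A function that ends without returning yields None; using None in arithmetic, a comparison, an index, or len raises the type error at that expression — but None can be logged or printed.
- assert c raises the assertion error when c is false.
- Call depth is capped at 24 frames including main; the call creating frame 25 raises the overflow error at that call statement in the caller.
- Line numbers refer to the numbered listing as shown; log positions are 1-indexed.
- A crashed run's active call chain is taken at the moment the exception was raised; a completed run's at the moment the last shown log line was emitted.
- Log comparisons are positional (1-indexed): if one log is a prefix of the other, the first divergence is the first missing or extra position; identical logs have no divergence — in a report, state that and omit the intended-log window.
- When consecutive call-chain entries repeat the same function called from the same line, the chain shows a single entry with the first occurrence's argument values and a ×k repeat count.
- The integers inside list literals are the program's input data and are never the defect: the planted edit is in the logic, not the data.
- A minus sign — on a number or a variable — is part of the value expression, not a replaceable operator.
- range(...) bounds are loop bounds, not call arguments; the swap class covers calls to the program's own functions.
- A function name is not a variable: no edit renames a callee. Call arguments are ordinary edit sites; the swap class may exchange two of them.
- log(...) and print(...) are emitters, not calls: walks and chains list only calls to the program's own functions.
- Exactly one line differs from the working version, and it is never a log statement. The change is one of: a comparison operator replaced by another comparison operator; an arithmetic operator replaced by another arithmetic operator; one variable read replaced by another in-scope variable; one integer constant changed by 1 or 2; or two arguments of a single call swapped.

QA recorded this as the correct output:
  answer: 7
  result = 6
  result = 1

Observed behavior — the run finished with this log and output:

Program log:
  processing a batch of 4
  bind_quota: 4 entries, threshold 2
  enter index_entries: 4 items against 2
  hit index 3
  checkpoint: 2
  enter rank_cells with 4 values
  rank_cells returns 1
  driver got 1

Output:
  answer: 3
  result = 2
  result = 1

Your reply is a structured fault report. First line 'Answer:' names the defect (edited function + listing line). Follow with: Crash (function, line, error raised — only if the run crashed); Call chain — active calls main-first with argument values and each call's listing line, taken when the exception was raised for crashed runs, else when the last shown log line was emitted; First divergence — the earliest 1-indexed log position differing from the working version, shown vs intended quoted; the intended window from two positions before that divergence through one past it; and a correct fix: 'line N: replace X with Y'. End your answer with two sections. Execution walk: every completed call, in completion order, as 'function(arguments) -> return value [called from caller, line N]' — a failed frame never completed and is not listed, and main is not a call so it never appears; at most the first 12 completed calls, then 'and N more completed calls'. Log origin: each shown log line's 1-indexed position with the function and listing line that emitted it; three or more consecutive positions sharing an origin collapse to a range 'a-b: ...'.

Answer: the defect is in bind_quota at line 12.
The tell: At log position 5 the runs split — shown 'checkpoint: 2', but the working version logs 'checkpoint: 6'.
Call chain: main.
First divergence: position 5 — the shown line 'checkpoint: 2' should read 'checkpoint: 6'.
Intended log window:
  3: enter index_entries: 4 items against 2
  4: hit index 3
  5: checkpoint: 6
  6: enter rank_cells with 4 values
Execution walk:
  index_entries([11, 6, 1, 2], 2) -> 3  [called from bind_quota, line 10]
  bind_quota([11, 6, 1, 2], 2) -> 2  [called from main, line 27]
  rank_cells([11, 6, 1, 2]) -> 1  [called from main, line 29]
Log origin:
  1: emitted by main (line 26)
  2: emitted by bind_quota (line 9)
  3: emitted by index_entries (line 2)
  4: emitted by index_entries (line 5)
  5: emitted by main (line 28)
  6: emitted by rank_cells (line 15)
  7: emitted by rank_cells (line 20)
  8: emitted by main (line 30)
A correct fix: line 12: replace `%` with `*`.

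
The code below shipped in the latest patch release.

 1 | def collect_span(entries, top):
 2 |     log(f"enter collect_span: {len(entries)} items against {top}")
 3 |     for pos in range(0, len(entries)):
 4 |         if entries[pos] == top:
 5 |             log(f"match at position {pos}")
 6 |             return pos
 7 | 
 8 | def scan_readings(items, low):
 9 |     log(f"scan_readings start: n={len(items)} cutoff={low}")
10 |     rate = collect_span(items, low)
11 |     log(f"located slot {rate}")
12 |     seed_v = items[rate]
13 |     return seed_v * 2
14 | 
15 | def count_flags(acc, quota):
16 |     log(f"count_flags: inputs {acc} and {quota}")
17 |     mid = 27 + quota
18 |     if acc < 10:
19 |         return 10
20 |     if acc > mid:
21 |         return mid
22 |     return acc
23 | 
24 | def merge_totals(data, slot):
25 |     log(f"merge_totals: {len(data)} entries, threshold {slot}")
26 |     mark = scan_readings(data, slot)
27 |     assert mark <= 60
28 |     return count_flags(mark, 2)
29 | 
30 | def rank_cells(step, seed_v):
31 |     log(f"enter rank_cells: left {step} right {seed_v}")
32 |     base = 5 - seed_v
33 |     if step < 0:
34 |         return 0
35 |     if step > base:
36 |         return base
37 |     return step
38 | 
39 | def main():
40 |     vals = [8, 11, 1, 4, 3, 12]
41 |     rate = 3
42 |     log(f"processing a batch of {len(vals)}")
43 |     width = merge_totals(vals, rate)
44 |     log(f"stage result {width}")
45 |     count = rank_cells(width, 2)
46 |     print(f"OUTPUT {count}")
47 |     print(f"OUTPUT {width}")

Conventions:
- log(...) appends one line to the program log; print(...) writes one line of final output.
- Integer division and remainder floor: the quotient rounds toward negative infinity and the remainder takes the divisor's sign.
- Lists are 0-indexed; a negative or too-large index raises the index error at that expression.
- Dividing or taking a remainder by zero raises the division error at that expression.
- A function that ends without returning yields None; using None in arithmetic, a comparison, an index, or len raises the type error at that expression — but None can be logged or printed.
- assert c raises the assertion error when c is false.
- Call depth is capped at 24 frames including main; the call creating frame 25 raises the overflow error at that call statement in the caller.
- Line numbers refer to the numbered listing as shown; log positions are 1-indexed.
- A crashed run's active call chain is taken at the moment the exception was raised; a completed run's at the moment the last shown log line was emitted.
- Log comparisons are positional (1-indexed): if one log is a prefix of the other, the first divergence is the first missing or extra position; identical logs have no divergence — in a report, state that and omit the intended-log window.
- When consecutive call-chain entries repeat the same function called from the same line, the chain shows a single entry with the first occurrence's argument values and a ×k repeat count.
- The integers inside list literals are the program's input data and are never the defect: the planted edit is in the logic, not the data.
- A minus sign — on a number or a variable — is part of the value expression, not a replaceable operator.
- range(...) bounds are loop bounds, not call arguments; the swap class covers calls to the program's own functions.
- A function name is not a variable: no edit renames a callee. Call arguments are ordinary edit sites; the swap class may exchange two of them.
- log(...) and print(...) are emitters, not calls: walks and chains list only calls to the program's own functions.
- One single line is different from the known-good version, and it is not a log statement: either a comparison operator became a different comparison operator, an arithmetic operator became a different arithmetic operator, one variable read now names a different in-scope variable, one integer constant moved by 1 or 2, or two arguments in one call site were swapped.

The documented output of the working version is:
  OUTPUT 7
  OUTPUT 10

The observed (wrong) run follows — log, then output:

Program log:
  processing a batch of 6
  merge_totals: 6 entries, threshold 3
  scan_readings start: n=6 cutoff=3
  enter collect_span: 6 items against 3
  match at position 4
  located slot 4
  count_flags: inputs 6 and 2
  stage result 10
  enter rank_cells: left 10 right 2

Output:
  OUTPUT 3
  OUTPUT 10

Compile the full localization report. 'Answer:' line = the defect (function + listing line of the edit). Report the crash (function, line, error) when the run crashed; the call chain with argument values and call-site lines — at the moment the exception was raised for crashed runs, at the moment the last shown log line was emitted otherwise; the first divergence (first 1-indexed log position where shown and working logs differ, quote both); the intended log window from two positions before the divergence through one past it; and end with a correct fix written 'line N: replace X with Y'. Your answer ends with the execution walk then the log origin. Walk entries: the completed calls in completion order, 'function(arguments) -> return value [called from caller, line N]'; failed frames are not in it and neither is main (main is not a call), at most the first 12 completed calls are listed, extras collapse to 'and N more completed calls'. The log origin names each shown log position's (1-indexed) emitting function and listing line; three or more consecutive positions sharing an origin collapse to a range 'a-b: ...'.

Answer: the defect is in rank_cells at line 32.
Key fact: Every logged value matches the working version; the printed result is what differs.
Call chain: main -> rank_cells(10, 2) (called at line 45).
First divergence: there is none — every log position agrees.
Execution walk:
  collect_span([8, 11, 1, 4, 3, 12], 3) -> 4  [called from scan_readings, line 10]
  scan_readings([8, 11, 1, 4, 3, 12], 3) -> 6  [called from merge_totals, line 26]
  count_flags(6, 2) -> 10  [called from merge_totals, line 28]
  merge_totals([8, 11, 1, 4, 3, 12], 3) -> 10  [called from main, line 43]
  rank_cells(10, 2) -> 3  [called from main, line 45]
Origin of each log line:
  1: emitted by main (line 42)
  2: emitted by merge_totals (line 25)
  3: emitted by scan_readings (line 9)
  4: emitted by collect_span (line 2)
  5: emitted by collect_span (line 5)
  6: emitted by scan_readings (line 11)
  7: emitted by count_flags (line 16)
  8: emitted by main (line 44)
  9: emitted by rank_cells (line 31)
A correct fix: line 32: replace `-` with `+`.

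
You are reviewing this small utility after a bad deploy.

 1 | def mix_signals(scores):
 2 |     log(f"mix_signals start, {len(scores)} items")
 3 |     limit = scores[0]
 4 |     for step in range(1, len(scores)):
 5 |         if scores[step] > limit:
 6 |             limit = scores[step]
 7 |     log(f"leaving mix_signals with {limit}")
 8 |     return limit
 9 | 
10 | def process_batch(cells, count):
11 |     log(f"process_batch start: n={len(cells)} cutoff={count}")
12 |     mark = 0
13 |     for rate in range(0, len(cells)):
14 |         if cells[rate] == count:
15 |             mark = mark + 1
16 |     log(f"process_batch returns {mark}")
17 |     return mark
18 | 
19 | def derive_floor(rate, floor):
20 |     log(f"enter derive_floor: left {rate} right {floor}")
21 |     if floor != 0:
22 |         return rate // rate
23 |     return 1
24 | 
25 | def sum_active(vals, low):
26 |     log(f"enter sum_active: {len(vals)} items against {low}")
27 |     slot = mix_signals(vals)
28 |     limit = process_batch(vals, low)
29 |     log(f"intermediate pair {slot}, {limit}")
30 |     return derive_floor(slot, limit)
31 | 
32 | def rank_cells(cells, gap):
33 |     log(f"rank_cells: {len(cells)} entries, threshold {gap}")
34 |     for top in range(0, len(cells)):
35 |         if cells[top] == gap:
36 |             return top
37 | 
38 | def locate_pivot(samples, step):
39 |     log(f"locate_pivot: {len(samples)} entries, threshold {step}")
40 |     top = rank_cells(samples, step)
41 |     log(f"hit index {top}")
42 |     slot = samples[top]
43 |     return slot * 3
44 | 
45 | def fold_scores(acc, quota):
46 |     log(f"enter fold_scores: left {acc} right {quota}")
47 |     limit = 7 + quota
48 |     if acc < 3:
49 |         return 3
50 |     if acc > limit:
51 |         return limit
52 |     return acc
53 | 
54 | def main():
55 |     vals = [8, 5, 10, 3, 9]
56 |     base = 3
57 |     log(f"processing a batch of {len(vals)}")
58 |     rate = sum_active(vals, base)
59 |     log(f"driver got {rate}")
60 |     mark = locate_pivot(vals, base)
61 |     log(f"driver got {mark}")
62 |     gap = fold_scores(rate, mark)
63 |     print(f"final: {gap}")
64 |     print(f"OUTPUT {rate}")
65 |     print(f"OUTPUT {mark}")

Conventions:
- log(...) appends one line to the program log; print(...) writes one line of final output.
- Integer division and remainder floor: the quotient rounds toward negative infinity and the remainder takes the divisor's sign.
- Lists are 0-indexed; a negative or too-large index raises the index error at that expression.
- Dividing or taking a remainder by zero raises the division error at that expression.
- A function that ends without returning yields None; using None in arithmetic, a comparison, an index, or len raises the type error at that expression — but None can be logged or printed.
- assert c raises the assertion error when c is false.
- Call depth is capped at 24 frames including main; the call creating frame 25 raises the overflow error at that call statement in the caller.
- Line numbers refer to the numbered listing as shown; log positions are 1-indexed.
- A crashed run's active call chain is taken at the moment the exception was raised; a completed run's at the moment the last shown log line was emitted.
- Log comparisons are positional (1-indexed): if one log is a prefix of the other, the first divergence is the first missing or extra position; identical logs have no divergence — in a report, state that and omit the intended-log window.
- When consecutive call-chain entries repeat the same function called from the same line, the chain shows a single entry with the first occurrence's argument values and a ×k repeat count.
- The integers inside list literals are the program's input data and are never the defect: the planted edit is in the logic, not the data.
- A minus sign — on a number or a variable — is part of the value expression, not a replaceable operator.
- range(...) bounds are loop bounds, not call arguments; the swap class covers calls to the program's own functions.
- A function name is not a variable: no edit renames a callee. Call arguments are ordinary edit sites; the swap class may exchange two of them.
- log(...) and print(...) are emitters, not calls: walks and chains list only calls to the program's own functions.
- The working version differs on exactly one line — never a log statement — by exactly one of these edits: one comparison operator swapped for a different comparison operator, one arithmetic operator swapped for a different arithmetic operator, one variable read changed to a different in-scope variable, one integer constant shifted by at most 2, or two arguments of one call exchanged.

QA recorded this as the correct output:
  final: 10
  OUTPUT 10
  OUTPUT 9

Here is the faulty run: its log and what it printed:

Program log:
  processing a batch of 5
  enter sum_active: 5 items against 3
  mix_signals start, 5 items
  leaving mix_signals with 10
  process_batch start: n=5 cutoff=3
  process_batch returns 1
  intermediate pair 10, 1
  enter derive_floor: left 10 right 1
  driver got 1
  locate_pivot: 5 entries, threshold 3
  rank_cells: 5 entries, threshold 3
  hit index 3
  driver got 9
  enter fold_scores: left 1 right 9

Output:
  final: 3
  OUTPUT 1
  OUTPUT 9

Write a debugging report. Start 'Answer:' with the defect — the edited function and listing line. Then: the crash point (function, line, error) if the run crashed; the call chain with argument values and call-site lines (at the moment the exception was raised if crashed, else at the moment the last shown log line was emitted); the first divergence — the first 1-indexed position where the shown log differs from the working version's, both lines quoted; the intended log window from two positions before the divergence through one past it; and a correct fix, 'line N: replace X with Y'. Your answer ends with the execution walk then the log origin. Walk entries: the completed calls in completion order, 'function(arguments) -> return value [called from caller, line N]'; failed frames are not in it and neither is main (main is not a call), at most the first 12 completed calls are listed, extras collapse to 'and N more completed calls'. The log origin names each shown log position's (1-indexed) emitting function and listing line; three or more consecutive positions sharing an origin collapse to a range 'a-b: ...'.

Answer: the defect is in derive_floor at line 22.
Core observation: The log first diverges at position 9: the faulty run prints 'driver got 1' where the working version prints 'driver got 10'.
Call chain: main -> fold_scores(1, 9) (called at line 62).
First divergence: position 9 — shown 'driver got 1', intended 'driver got 10'.
Intended log window:
  7: intermediate pair 10, 1
  8: enter derive_floor: left 10 right 1
  9: driver got 10
  10: locate_pivot: 5 entries, threshold 3
Execution walk:
  mix_signals([8, 5, 10, 3, 9]) -> 10  [called from sum_active, line 27]
  process_batch([8, 5, 10, 3, 9], 3) -> 1  [called from sum_active, line 28]
  derive_floor(10, 1) -> 1  [called from sum_active, line 30]
  sum_active([8, 5, 10, 3, 9], 3) -> 1  [called from main, line 58]
  rank_cells([8, 5, 10, 3, 9], 3) -> 3  [called from locate_pivot, line 40]
  locate_pivot([8, 5, 10, 3, 9], 3) -> 9  [called from main, line 60]
  fold_scores(1, 9) -> 3  [called from main, line 62]
Log line origins:
  1: logged in main at line 57
  2: logged in sum_active at line 26
  3: logged in mix_signals at line 2
  4: logged in mix_signals at line 7
  5: logged in process_batch at line 11
  6: logged in process_batch at line 16
  7: logged in sum_active at line 29
  8: logged in derive_floor at line 20
  9: logged in main at line 59
  10: logged in locate_pivot at line 39
  11: logged in rank_cells at line 33
  12: logged in locate_pivot at line 41
  13: logged in main at line 61
  14: logged in fold_scores at line 46
A correct fix: line 22: replace `rate // rate` with `rate // floor`.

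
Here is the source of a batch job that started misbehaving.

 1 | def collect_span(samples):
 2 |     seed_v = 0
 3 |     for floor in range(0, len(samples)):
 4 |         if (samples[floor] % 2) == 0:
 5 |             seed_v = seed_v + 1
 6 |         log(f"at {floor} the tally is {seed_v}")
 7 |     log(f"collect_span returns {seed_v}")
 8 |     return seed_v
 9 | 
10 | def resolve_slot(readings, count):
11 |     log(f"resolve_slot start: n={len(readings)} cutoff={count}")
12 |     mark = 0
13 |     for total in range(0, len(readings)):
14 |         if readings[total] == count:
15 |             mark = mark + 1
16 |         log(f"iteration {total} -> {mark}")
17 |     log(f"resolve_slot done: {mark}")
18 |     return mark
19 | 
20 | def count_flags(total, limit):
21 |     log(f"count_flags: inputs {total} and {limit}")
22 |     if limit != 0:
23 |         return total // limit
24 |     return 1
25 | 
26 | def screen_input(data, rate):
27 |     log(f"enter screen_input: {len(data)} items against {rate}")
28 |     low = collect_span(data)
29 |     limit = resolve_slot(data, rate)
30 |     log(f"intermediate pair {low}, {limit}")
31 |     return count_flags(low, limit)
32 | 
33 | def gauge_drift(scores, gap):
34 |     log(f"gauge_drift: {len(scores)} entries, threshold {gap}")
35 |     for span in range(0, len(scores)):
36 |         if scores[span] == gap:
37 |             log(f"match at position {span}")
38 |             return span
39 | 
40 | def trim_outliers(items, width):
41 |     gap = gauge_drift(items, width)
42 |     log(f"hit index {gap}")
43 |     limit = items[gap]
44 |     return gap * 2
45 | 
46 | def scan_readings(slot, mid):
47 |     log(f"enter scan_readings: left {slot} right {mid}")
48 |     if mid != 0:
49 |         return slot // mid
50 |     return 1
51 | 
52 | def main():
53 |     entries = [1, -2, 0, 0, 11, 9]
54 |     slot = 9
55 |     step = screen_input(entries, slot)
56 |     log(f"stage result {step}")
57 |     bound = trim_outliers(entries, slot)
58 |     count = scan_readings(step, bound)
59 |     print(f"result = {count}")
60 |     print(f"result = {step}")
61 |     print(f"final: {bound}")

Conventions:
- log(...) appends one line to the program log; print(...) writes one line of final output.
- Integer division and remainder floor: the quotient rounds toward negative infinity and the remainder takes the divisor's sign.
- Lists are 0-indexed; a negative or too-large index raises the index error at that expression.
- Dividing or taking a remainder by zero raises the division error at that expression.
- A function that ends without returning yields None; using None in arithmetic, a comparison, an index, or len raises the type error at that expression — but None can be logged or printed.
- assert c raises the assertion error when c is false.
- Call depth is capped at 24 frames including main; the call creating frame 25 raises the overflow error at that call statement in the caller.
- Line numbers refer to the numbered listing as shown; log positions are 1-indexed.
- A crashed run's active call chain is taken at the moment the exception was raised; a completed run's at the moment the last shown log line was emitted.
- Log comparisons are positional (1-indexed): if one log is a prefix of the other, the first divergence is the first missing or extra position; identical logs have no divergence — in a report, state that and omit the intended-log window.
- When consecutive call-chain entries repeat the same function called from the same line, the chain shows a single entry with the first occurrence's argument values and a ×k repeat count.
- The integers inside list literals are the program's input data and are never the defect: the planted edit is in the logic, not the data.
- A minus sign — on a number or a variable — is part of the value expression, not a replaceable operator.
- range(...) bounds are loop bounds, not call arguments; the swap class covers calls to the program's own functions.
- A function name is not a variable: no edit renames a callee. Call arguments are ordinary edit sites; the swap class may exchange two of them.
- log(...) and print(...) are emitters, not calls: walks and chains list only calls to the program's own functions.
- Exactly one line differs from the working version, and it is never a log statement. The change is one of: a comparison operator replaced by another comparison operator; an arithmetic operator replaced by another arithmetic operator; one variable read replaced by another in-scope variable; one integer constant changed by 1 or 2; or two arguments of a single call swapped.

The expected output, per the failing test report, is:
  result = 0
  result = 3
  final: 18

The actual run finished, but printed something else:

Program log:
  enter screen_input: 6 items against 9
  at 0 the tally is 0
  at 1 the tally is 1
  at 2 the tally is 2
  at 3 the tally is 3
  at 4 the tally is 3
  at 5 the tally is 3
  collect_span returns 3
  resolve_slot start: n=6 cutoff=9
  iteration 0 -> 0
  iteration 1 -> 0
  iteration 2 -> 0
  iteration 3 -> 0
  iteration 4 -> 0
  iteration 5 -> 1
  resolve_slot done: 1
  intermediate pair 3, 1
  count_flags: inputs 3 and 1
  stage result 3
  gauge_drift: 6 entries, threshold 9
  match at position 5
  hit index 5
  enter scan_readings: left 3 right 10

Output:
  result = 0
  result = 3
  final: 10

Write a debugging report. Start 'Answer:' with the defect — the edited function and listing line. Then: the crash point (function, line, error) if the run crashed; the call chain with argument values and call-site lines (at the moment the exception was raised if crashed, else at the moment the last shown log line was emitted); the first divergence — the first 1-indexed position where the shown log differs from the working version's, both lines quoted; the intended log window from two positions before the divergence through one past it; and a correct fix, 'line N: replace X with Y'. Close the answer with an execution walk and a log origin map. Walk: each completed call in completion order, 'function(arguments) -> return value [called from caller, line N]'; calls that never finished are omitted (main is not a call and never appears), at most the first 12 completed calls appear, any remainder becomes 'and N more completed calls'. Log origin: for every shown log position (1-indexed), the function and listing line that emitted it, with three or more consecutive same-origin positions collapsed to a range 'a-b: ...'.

Answer: the defect is in trim_outliers at line 44.
Key fact: Everything matches until log position 23, which reads 'enter scan_readings: left 3 right 10' in place of 'enter scan_readings: left 3 right 18'.
Call chain: main -> scan_readings(3, 10) (called at line 58).
First divergence: position 23 — the shown line 'enter scan_readings: left 3 right 10' should read 'enter scan_readings: left 3 right 18'.
Intended log window:
  21: match at position 5
  22: hit index 5
  23: enter scan_readings: left 3 right 18
Execution walk:
  collect_span([1, -2, 0, 0, 11, 9]) -> 3  [called from screen_input, line 28]
  resolve_slot([1, -2, 0, 0, 11, 9], 9) -> 1  [called from screen_input, line 29]
  count_flags(3, 1) -> 3  [called from screen_input, line 31]
  screen_input([1, -2, 0, 0, 11, 9], 9) -> 3  [called from main, line 55]
  gauge_drift([1, -2, 0, 0, 11, 9], 9) -> 5  [called from trim_outliers, line 41]
  trim_outliers([1, -2, 0, 0, 11, 9], 9) -> 10  [called from main, line 57]
  scan_readings(3, 10) -> 0  [called from main, line 58]
Log origin:
  1: logged in screen_input at line 27
  2-7: logged in collect_span at line 6
  8: logged in collect_span at line 7
  9: logged in resolve_slot at line 11
  10-15: logged in resolve_slot at line 16
  16: logged in resolve_slot at line 17
  17: logged in screen_input at line 30
  18: logged in count_flags at line 21
  19: logged in main at line 56
  20: logged in gauge_drift at line 34
  21: logged in gauge_drift at line 37
  22: logged in trim_outliers at line 42
  23: logged in scan_readings at line 47
A correct fix: line 44: replace `gap` with `limit`.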